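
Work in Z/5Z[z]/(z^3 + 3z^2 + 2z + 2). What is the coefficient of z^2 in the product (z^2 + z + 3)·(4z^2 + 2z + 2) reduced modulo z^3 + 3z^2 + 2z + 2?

1

Multiply in Z/5Z[z]: (z^2 + z + 3)·(4z^2 + 2z + 2) = 4z^4 + z^3 + z^2 + 3z + 1.
Reduce using z^3 ≡ 2z^2 + 3z + 3 (mod z^3 + 3z^2 + 2z + 2).
Reduced: z^2 + 2z + 3.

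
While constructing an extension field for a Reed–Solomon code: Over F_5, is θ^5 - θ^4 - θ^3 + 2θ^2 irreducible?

Write m(θ) = θ^5 - θ^4 - θ^3 + 2θ^2.
Check for roots in F_5: m(0) = 0 → root; m(1) = 1; m(2) = 1; m(3) = 3; m(4) = 1.
m(0) = 0, so (θ) divides m(θ); m is reducible.

No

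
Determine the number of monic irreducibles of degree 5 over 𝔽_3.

48

x^(3^5) − x is the product of all monic irreducibles of degree dividing 5; Möbius inversion gives N = (1/5) Σ μ(5/d)·3^d.
Divisors of 5: 1, 5; μ(5/d) for each: -1, 1.
Σ = − 3^1 + 3^5 = 240.
N = 240/5 = 48.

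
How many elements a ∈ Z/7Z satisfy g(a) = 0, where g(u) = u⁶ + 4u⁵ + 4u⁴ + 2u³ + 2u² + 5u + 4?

3

Evaluate at each of the 7 elements of Z/7Z:
g(0) = 4; g(1) = 1; g(2) = 0 → root; g(3) = 2; g(4) = 6; g(5) = 0 → root; g(6) = 0 → root.
Roots: {2, 5, 6}.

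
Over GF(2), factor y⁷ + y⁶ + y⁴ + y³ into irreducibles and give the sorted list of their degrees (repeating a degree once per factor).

1, 1, 1, 1, 1, 2

Write f(y) = y⁷ + y⁶ + y⁴ + y³.
Roots in GF(2): f(0) = 0 → root; f(1) = 0 → root.
Linear factors from roots: (y), (y + 1).
Complete factorization: f(y) = (y + 1)^2·(y)^3·(y² + y + 1).
Factor degrees with multiplicity: 1 + 1 + 1 + 1 + 1 + 2 = 7.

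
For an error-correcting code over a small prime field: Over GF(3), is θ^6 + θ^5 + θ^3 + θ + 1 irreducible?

Write f(θ) = θ^6 + θ^5 + θ^3 + θ + 1.
Check for roots in GF(3): f(0) = 1; f(1) = 2; f(2) = 2.
No roots, so no linear factors.
Monic irreducibles of degree 2 over GF(3): θ^2 + 1, θ^2 + θ - 1, θ^2 - θ - 1.
None of them divide f (all give nonzero remainder).
Degree-3 irreducible divisors: test the 8 monic irreducibles of degree 3 over GF(3).
None of them divide f (all give nonzero remainder).
No irreducible factor of degree ≤ 3 exists, so f is irreducible over GF(3).

Yes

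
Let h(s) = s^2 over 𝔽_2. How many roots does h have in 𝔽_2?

1

Evaluate at each of the 2 elements of 𝔽_2:
h(0) = 0 → root; h(1) = 1.
Roots: {0}.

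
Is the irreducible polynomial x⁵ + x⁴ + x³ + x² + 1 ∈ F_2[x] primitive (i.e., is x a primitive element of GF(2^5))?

Write f(x) = x⁵ + x⁴ + x³ + x² + 1.
|GF(2^5)^×| = 2^5 − 1 = 31. Prime factorization: 31 = 31.
f is primitive ⇔ x has order 31 in GF(2)[x]/(f), i.e. x^(31/q) ≠ 1 for each prime q | 31.
x^(1) mod f = x.
None equal 1, so x has full order 31; f is primitive.

Yes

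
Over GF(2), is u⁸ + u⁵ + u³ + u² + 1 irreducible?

Write m(u) = u⁸ + u⁵ + u³ + u² + 1.
Check for roots in GF(2): m(0) = 1; m(1) = 1.
No roots, so no linear factors.
Monic irreducibles of degree 2 over GF(2): u² + u + 1.
None of them divide m (all give nonzero remainder).
Monic irreducibles of degree 3 over GF(2): u³ + u + 1, u³ + u² + 1.
None of them divide m (all give nonzero remainder).
Monic irreducibles of degree 4 over GF(2): u⁴ + u + 1, u⁴ + u³ + 1, u⁴ + u³ + u² + u + 1.
None of them divide m (all give nonzero remainder).
No irreducible factor of degree ≤ 4 exists, so m is irreducible over GF(2).

Yes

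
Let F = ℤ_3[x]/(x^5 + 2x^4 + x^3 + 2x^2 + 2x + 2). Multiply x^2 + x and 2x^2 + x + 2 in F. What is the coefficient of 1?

0

Multiply in ℤ_3[x]: (x^2 + x)·(2x^2 + x + 2) = 2x^4 + 2x.
Reduced: 2x^4 + 2x.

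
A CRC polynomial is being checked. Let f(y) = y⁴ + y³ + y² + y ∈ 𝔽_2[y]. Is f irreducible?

No

Check for roots in 𝔽_2: f(0) = 0 → root; f(1) = 0 → root.
f(0) = 0, so (y) divides f(y); f is reducible.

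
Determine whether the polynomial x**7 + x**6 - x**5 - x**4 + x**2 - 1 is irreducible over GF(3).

No

Write f(x) = x**7 + x**6 - x**5 - x**4 + x**2 - 1.
Check for roots in GF(3): f(0) = 2; f(1) = 0 → root; f(2) = 0 → root.
f(1) = 0, so (x − 1) divides f(x); f is reducible.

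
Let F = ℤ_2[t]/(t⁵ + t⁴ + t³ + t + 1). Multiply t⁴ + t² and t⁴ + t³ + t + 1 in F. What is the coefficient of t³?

Multiply in ℤ_2[t]: (t⁴ + t²)·(t⁴ + t³ + t + 1) = t⁸ + t⁷ + t⁶ + t⁴ + t³ + t².
Reduce using t⁵ ≡ t⁴ + t³ + t + 1 (mod t⁵ + t⁴ + t³ + t + 1).
Reduced: t².

0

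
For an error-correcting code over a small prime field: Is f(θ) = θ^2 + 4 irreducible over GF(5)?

No

Check for roots in GF(5): f(0) = 4; f(1) = 0 → root; f(2) = 3; f(3) = 3; f(4) = 0 → root.
f(1) = 0, so (θ − 1) divides f(θ); f is reducible.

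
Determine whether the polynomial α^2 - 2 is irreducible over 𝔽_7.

Write m(α) = α^2 - 2.
Check for roots in 𝔽_7: m(0) = 5; m(1) = 6; m(2) = 2; m(3) = 0 → root; m(4) = 0 → root; m(5) = 2; m(6) = 6.
m(3) = 0, so (α − 3) divides m(α); m is reducible.

No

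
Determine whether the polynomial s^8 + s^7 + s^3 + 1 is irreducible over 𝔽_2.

No

Write P(s) = s^8 + s^7 + s^3 + 1.
Check for roots in 𝔽_2: P(0) = 1; P(1) = 0 → root.
P(1) = 0, so (s − 1) divides P(s); P is reducible.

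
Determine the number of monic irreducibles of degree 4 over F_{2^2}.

60

The number of monic irreducibles of degree 4 over GF(4) is (1/4)·Σ_{d∣4} μ(4/d) 4^d.
Divisors of 4: 1, 2, 4; μ(4/d) for each: 0, -1, 1.
Σ = − 4^2 + 4^4 = 240.
N = 240/4 = 60.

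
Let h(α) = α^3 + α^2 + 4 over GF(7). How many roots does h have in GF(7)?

Evaluate at each of the 7 elements of GF(7):
h(0) = 4; h(1) = 6; h(2) = 2; h(3) = 5; h(4) = 0 → root; h(5) = 0 → root; h(6) = 4.
Roots: {4, 5}.

2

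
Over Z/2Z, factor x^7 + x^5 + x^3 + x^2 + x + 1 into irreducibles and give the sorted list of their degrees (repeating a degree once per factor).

Write h(x) = x^7 + x^5 + x^3 + x^2 + x + 1.
Roots in Z/2Z: h(0) = 1; h(1) = 0 → root.
Linear factors from roots: (x + 1).
Complete factorization: h(x) = (x + 1)^2·(x^2 + x + 1)·(x^3 + x^2 + 1).
Factor degrees with multiplicity: 1 + 1 + 2 + 3 = 7.

1, 1, 2, 3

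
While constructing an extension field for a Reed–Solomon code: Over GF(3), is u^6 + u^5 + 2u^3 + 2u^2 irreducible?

No

Write h(u) = u^6 + u^5 + 2u^3 + 2u^2.
Check for roots in GF(3): h(0) = 0 → root; h(1) = 0 → root; h(2) = 0 → root.
h(0) = 0, so (u) divides h(u); h is reducible.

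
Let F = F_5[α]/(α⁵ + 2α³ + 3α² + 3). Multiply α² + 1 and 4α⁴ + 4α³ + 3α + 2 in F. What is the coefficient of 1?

0

Multiply in F_5[α]: (α² + 1)·(4α⁴ + 4α³ + 3α + 2) = 4α⁶ + 4α⁵ + 4α⁴ + 2α³ + 2α² + 3α + 2.
Reduce using α⁵ ≡ 3α³ + 2α² + 2 (mod α⁵ + 2α³ + 3α² + 3).
Reduced: α⁴ + 2α³ + α.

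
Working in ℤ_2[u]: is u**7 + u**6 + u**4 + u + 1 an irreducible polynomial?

Yes

Write g(u) = u**7 + u**6 + u**4 + u + 1.
Check for roots in ℤ_2: g(0) = 1; g(1) = 1.
No roots, so no linear factors.
Monic irreducibles of degree 2 over GF(2): u**2 + u + 1.
None of them divide g (all give nonzero remainder).
Monic irreducibles of degree 3 over GF(2): u**3 + u + 1, u**3 + u**2 + 1.
None of them divide g (all give nonzero remainder).
No irreducible factor of degree ≤ 3 exists, so g is irreducible over GF(2).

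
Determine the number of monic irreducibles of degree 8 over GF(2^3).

2096640

x^(8^8) − x is the product of all monic irreducibles of degree dividing 8; Möbius inversion gives N = (1/8) Σ μ(8/d)·8^d.
Divisors of 8: 1, 2, 4, 8; μ(8/d) for each: 0, 0, -1, 1.
Σ = − 8^4 + 8^8 = 16773120.
N = 16773120/8 = 2096640.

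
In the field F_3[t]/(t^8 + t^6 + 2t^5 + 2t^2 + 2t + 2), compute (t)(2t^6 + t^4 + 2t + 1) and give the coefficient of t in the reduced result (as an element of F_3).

1

Multiply in F_3[t]: (t)·(2t^6 + t^4 + 2t + 1) = 2t^7 + t^5 + 2t^2 + t.
Reduced: 2t^7 + t^5 + 2t^2 + t.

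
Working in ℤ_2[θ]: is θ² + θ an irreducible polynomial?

No

Write P(θ) = θ² + θ.
Check for roots in ℤ_2: P(0) = 0 → root; P(1) = 0 → root.
P(0) = 0, so (θ) divides P(θ); P is reducible.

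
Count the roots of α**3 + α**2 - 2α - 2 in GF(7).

Write f(α) = α**3 + α**2 - 2α - 2.
Evaluate at each of the 7 elements of GF(7):
f(0) = 5; f(1) = 5; f(2) = 6; f(3) = 0 → root; f(4) = 0 → root; f(5) = 5; f(6) = 0 → root.
Roots: {3, 4, 6}.

3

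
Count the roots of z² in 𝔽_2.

1

Write g(z) = z².
Evaluate at each of the 2 elements of 𝔽_2:
g(0) = 0 → root; g(1) = 1.
Roots: {0}.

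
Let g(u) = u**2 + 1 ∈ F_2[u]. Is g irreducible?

Check for roots in F_2: g(0) = 1; g(1) = 0 → root.
g(1) = 0, so (u − 1) divides g(u); g is reducible.

No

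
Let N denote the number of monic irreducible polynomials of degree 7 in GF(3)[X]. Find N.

Gauss's count: N_{3}(7) = (1/7) Σ_{d|7} μ(7/d)·3^d.
Divisors of 7: 1, 7; μ(7/d) for each: -1, 1.
Σ = − 3^1 + 3^7 = 2184.
N = 2184/7 = 312.

312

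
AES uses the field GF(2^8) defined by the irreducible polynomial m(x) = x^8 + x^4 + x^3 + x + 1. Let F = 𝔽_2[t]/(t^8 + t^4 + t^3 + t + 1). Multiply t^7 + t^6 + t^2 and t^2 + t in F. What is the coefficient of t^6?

Multiply in 𝔽_2[t]: (t^7 + t^6 + t^2)·(t^2 + t) = t^9 + t^7 + t^4 + t^3.
Reduce using t^8 ≡ t^4 + t^3 + t + 1 (mod t^8 + t^4 + t^3 + t + 1).
Reduced: t^7 + t^5 + t^3 + t^2 + t.

0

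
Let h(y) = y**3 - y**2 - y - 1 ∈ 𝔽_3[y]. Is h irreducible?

Yes

Check for roots in 𝔽_3: h(0) = 2; h(1) = 1; h(2) = 1.
No roots. A degree-3 polynomial over a field with no linear factor is irreducible.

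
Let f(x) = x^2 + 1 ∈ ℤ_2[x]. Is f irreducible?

Check for roots in ℤ_2: f(0) = 1; f(1) = 0 → root.
f(1) = 0, so (x − 1) divides f(x); f is reducible.

No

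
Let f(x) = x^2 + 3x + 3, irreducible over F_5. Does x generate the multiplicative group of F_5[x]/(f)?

Yes

|GF(5^2)^×| = 5^2 − 1 = 24. Prime factorization: 24 = 2^3·3.
f is primitive ⇔ x has order 24 in GF(5)[x]/(f), i.e. x^(24/q) ≠ 1 for each prime q | 24.
x^(12) mod f = 4.
x^(8) mod f = x + 1.
None equal 1, so x has full order 24; f is primitive.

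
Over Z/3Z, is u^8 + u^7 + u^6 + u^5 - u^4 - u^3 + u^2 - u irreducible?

No

Write h(u) = u^8 + u^7 + u^6 + u^5 - u^4 - u^3 + u^2 - u.
Check for roots in Z/3Z: h(0) = 0 → root; h(1) = 2; h(2) = 2.
h(0) = 0, so (u) divides h(u); h is reducible.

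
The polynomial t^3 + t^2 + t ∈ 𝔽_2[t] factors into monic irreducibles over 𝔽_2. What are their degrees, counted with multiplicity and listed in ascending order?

1, 2

Write h(t) = t^3 + t^2 + t.
Roots in 𝔽_2: h(0) = 0 → root; h(1) = 1.
Linear factors from roots: (t).
Complete factorization: h(t) = (t)·(t^2 + t + 1).
Factor degrees with multiplicity: 1 + 2 = 3.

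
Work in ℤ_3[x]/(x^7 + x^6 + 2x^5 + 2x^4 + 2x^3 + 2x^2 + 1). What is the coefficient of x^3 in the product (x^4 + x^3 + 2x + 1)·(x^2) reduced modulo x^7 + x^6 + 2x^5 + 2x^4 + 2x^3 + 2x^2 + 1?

Multiply in ℤ_3[x]: (x^4 + x^3 + 2x + 1)·(x^2) = x^6 + x^5 + 2x^3 + x^2.
Reduced: x^6 + x^5 + 2x^3 + x^2.

2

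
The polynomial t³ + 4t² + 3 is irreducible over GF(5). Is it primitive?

Write f(t) = t³ + 4t² + 3.
|GF(5^3)^×| = 5^3 − 1 = 124. Prime factorization: 124 = 2^2·31.
f is primitive ⇔ t has order 124 in GF(5)[t]/(f), i.e. t^(124/q) ≠ 1 for each prime q | 124.
t^(62) mod f = 4.
t^(4) mod f = t² + 2t + 2.
None equal 1, so t has full order 124; f is primitive.

Yes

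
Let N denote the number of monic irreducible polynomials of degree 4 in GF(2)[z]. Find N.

x^(2^4) − x is the product of all monic irreducibles of degree dividing 4; Möbius inversion gives N = (1/4) Σ μ(4/d)·2^d.
Divisors of 4: 1, 2, 4; μ(4/d) for each: 0, -1, 1.
Σ = − 2^2 + 2^4 = 12.
N = 12/4 = 3.

3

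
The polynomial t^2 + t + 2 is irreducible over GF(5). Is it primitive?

Write f(t) = t^2 + t + 2.
|GF(5^2)^×| = 5^2 − 1 = 24. Prime factorization: 24 = 2^3·3.
f is primitive ⇔ t has order 24 in GF(5)[t]/(f), i.e. t^(24/q) ≠ 1 for each prime q | 24.
t^(12) mod f = 4.
t^(8) mod f = 3t + 1.
None equal 1, so t has full order 24; f is primitive.

Yes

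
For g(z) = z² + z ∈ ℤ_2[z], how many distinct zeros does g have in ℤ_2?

2

Evaluate at each of the 2 elements of ℤ_2:
g(0) = 0 → root; g(1) = 0 → root.
Roots: {0, 1}.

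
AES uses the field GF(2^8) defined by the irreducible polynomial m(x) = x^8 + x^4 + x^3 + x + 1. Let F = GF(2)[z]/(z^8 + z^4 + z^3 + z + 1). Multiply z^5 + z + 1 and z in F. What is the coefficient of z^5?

0

Multiply in GF(2)[z]: (z^5 + z + 1)·(z) = z^6 + z^2 + z.
Reduced: z^6 + z^2 + z.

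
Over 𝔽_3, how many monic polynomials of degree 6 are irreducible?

116

By the necklace-counting formula, N_3(6) = (1/6) Σ_{d|6} μ(6/d)·3^d.
Divisors of 6: 1, 2, 3, 6; μ(6/d) for each: 1, -1, -1, 1.
Σ = 3^1 − 3^2 − 3^3 + 3^6 = 696.
N = 696/6 = 116.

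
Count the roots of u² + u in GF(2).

Write h(u) = u² + u.
Evaluate at each of the 2 elements of GF(2):
h(0) = 0 → root; h(1) = 0 → root.
Roots: {0, 1}.

2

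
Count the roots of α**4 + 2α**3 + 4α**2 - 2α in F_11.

Write g(α) = α**4 + 2α**3 + 4α**2 - 2α.
Evaluate at each of the 11 elements of F_11:
g(0) = 0 → root; g(1) = 5; g(2) = 0 → root; g(3) = 0 → root; g(4) = 0 → root; g(5) = 8; g(6) = 1; g(7) = 2; g(8) = 3; g(9) = 9; g(10) = 5.
Roots: {0, 2, 3, 4}.

4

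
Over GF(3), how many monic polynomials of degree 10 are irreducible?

5880

The number of monic irreducibles of degree 10 over GF(3) is (1/10)·Σ_{d∣10} μ(10/d) 3^d.
Divisors of 10: 1, 2, 5, 10; μ(10/d) for each: 1, -1, -1, 1.
Σ = 3^1 − 3^2 − 3^5 + 3^10 = 58800.
N = 58800/10 = 5880.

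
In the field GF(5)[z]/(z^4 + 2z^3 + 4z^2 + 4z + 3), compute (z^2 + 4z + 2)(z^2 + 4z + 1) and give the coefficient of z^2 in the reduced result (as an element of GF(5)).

0

Multiply in GF(5)[z]: (z^2 + 4z + 2)·(z^2 + 4z + 1) = z^4 + 3z^3 + 4z^2 + 2z + 2.
Reduce using z^4 ≡ 3z^3 + z^2 + z + 2 (mod z^4 + 2z^3 + 4z^2 + 4z + 3).
Reduced: z^3 + 3z + 4.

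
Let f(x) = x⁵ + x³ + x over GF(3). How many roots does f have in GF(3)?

Evaluate at each of the 3 elements of GF(3):
f(0) = 0 → root; f(1) = 0 → root; f(2) = 0 → root.
Roots: {0, 1, 2}.

3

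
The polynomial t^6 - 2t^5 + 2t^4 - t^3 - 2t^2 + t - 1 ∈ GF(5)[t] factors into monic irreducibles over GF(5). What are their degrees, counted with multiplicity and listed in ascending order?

Write g(t) = t^6 - 2t^5 + 2t^4 - t^3 - 2t^2 + t - 1.
Roots in GF(5): g(0) = 4; g(1) = 3; g(2) = 2; g(3) = 2; g(4) = 2.
Complete factorization: g(t) = (t^6 - 2t^5 + 2t^4 - t^3 - 2t^2 + t - 1).
Factor degrees with multiplicity: 6 = 6.

6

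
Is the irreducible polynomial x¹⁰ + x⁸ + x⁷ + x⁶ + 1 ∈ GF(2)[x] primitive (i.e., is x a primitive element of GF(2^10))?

Write f(x) = x¹⁰ + x⁸ + x⁷ + x⁶ + 1.
|GF(2^10)^×| = 2^10 − 1 = 1023. Prime factorization: 1023 = 3·11·31.
f is primitive ⇔ x has order 1023 in GF(2)[x]/(f), i.e. x^(1023/q) ≠ 1 for each prime q | 1023.
x^(341) mod f = 1
x^(93) mod f = x⁵ + x⁴ + 1.
x^(33) mod f = x⁹ + x⁷ + x⁶ + x³ + x² + x.
Since x^(341) = 1, the order of x divides 341 < 1023; not primitive.

No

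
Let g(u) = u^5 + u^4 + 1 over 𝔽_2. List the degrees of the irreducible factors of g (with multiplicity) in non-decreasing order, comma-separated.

2, 3

Roots in 𝔽_2: g(0) = 1; g(1) = 1.
Complete factorization: g(u) = (u^2 + u + 1)·(u^3 + u + 1).
Factor degrees with multiplicity: 2 + 3 = 5.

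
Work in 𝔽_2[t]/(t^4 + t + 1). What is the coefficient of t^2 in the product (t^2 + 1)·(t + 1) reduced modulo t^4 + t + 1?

1

Multiply in 𝔽_2[t]: (t^2 + 1)·(t + 1) = t^3 + t^2 + t + 1.
Reduced: t^3 + t^2 + t + 1.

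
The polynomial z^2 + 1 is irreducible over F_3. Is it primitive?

Write f(z) = z^2 + 1.
|GF(3^2)^×| = 3^2 − 1 = 8. Prime factorization: 8 = 2^3.
f is primitive ⇔ z has order 8 in GF(3)[z]/(f), i.e. z^(8/q) ≠ 1 for each prime q | 8.
z^(4) mod f = 1
Since z^(4) = 1, the order of z divides 4 < 8; not primitive.

No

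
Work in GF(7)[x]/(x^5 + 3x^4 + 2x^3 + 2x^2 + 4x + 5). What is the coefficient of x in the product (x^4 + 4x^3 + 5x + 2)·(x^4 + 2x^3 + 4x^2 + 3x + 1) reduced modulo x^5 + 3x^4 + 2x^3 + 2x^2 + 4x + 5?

Multiply in GF(7)[x]: (x^4 + 4x^3 + 5x + 2)·(x^4 + 2x^3 + 4x^2 + 3x + 1) = x^8 + 6x^7 + 5x^6 + 3x^5 + 4x^4 + 2x^2 + 4x + 2.
Reduce using x^5 ≡ 4x^4 + 5x^3 + 5x^2 + 3x + 2 (mod x^5 + 3x^4 + 2x^3 + 2x^2 + 4x + 5).
Reduced: 2x^4 + 4x^3 + 6x^2 + 3x.

3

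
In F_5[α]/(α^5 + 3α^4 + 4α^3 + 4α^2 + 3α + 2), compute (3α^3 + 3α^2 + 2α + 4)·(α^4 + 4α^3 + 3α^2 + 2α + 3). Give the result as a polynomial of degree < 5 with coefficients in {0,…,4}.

2α^4 + 2α^3 + 4α^2 + 3α + 1

Multiply in F_5[α]: (3α^3 + 3α^2 + 2α + 4)·(α^4 + 4α^3 + 3α^2 + 2α + 3) = 3α^7 + 3α^5 + 2α^4 + 2α^3 + 4α + 2.
Reduce using α^5 ≡ 2α^4 + α^3 + α^2 + 2α + 3 (mod α^5 + 3α^4 + 4α^3 + 4α^2 + 3α + 2).
Reduced: 2α^4 + 2α^3 + 4α^2 + 3α + 1.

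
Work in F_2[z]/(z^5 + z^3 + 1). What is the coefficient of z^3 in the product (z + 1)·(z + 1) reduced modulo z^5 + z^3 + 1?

0

Multiply in F_2[z]: (z + 1)·(z + 1) = z^2 + 1.
Reduced: z^2 + 1.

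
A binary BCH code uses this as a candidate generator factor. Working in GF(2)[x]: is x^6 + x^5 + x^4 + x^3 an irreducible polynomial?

No

Write g(x) = x^6 + x^5 + x^4 + x^3.
Check for roots in GF(2): g(0) = 0 → root; g(1) = 0 → root.
g(0) = 0, so (x) divides g(x); g is reducible.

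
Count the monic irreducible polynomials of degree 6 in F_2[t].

Gauss's count: N_{2}(6) = (1/6) Σ_{d|6} μ(6/d)·2^d.
Divisors of 6: 1, 2, 3, 6; μ(6/d) for each: 1, -1, -1, 1.
Σ = 2^1 − 2^2 − 2^3 + 2^6 = 54.
N = 54/6 = 9.

9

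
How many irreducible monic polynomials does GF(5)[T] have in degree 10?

976248

By the necklace-counting formula, N_5(10) = (1/10) Σ_{d|10} μ(10/d)·5^d.
Divisors of 10: 1, 2, 5, 10; μ(10/d) for each: 1, -1, -1, 1.
Σ = 5^1 − 5^2 − 5^5 + 5^10 = 9762480.
N = 9762480/10 = 976248.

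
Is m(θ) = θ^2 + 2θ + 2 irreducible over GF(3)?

Yes

Check for roots in GF(3): m(0) = 2; m(1) = 2; m(2) = 1.
No roots. A degree-2 polynomial over a field with no linear factor is irreducible.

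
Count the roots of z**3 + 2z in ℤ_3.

Write h(z) = z**3 + 2z.
Evaluate at each of the 3 elements of ℤ_3:
h(0) = 0 → root; h(1) = 0 → root; h(2) = 0 → root.
Roots: {0, 1, 2}.

3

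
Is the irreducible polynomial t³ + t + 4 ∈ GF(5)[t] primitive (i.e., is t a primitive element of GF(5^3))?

No

Write f(t) = t³ + t + 4.
|GF(5^3)^×| = 5^3 − 1 = 124. Prime factorization: 124 = 2^2·31.
f is primitive ⇔ t has order 124 in GF(5)[t]/(f), i.e. t^(124/q) ≠ 1 for each prime q | 124.
t^(62) mod f = 1
t^(4) mod f = 4t² + t.
Since t^(62) = 1, the order of t divides 62 < 124; not primitive.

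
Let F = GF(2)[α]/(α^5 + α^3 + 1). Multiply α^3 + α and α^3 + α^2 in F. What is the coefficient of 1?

Multiply in GF(2)[α]: (α^3 + α)·(α^3 + α^2) = α^6 + α^5 + α^4 + α^3.
Reduce using α^5 ≡ α^3 + 1 (mod α^5 + α^3 + 1).
Reduced: α + 1.

1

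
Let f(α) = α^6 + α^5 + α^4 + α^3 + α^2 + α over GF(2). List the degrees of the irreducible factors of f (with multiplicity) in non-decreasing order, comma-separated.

1, 1, 2, 2

Roots in GF(2): f(0) = 0 → root; f(1) = 0 → root.
Linear factors from roots: (α), (α + 1).
Complete factorization: f(α) = (α)·(α + 1)·(α^2 + α + 1)^2.
Factor degrees with multiplicity: 1 + 1 + 2 + 2 = 6.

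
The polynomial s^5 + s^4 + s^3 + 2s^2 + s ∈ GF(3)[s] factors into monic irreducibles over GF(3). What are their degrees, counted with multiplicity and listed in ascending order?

1, 1, 1, 2

Write f(s) = s^5 + s^4 + s^3 + 2s^2 + s.
Roots in GF(3): f(0) = 0 → root; f(1) = 0 → root; f(2) = 0 → root.
Linear factors from roots: (s), (s + 2), (s + 1).
Complete factorization: f(s) = (s)·(s + 1)·(s + 2)·(s^2 + s + 2).
Factor degrees with multiplicity: 1 + 1 + 1 + 2 = 5.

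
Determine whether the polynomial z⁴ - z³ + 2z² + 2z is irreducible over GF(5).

Write P(z) = z⁴ - z³ + 2z² + 2z.
Check for roots in GF(5): P(0) = 0 → root; P(1) = 4; P(2) = 0 → root; P(3) = 3; P(4) = 2.
P(0) = 0, so (z) divides P(z); P is reducible.

No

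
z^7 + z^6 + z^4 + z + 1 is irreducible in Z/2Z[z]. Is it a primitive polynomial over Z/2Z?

Write f(z) = z^7 + z^6 + z^4 + z + 1.
|GF(2^7)^×| = 2^7 − 1 = 127. Prime factorization: 127 = 127.
f is primitive ⇔ z has order 127 in GF(2)[z]/(f), i.e. z^(127/q) ≠ 1 for each prime q | 127.
z^(1) mod f = z.
None equal 1, so z has full order 127; f is primitive.

Yes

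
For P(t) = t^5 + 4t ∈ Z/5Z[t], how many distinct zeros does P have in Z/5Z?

Evaluate at each of the 5 elements of Z/5Z:
P(0) = 0 → root; P(1) = 0 → root; P(2) = 0 → root; P(3) = 0 → root; P(4) = 0 → root.
Roots: {0, 1, 2, 3, 4}.

5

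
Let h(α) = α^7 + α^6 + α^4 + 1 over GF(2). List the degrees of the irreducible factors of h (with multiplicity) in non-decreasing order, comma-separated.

Roots in GF(2): h(0) = 1; h(1) = 0 → root.
Linear factors from roots: (α + 1).
Complete factorization: h(α) = (α + 1)·(α^2 + α + 1)·(α^4 + α^3 + 1).
Factor degrees with multiplicity: 1 + 2 + 4 = 7.

1, 2, 4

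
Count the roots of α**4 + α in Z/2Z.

2

Write f(α) = α**4 + α.
Evaluate at each of the 2 elements of Z/2Z:
f(0) = 0 → root; f(1) = 0 → root.
Roots: {0, 1}.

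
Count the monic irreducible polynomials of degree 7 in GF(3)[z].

Gauss's count: N_{3}(7) = (1/7) Σ_{d|7} μ(7/d)·3^d.
Divisors of 7: 1, 7; μ(7/d) for each: -1, 1.
Σ = − 3^1 + 3^7 = 2184.
N = 2184/7 = 312.

312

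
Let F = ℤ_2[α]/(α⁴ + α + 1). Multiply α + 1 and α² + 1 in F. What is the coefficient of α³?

1

Multiply in ℤ_2[α]: (α + 1)·(α² + 1) = α³ + α² + α + 1.
Reduced: α³ + α² + α + 1.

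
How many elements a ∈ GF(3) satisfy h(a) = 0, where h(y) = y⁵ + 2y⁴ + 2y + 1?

Evaluate at each of the 3 elements of GF(3):
h(0) = 1; h(1) = 0 → root; h(2) = 0 → root.
Roots: {1, 2}.

2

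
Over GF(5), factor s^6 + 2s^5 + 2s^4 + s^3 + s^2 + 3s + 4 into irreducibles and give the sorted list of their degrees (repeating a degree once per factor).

2, 4

Write f(s) = s^6 + 2s^5 + 2s^4 + s^3 + s^2 + 3s + 4.
Roots in GF(5): f(0) = 4; f(1) = 4; f(2) = 2; f(3) = 1; f(4) = 2.
Complete factorization: f(s) = (s^2 + 4s + 1)·(s^4 + 3s^3 + 4s^2 + 2s + 4).
Factor degrees with multiplicity: 2 + 4 = 6.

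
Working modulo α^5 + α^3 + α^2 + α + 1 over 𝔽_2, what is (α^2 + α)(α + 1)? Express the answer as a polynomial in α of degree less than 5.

α^3 + α

Multiply in 𝔽_2[α]: (α^2 + α)·(α + 1) = α^3 + α.
Reduced: α^3 + α.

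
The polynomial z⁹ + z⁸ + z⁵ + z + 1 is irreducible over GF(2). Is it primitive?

Write f(z) = z⁹ + z⁸ + z⁵ + z + 1.
|GF(2^9)^×| = 2^9 − 1 = 511. Prime factorization: 511 = 7·73.
f is primitive ⇔ z has order 511 in GF(2)[z]/(f), i.e. z^(511/q) ≠ 1 for each prime q | 511.
z^(73) mod f = z⁸ + z⁵ + z⁴ + z³.
z^(7) mod f = z⁷.
None equal 1, so z has full order 511; f is primitive.

Yes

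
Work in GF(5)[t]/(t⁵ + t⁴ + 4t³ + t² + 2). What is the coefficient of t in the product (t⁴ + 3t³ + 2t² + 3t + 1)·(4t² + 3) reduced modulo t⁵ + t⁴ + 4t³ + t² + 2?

Multiply in GF(5)[t]: (t⁴ + 3t³ + 2t² + 3t + 1)·(4t² + 3) = 4t⁶ + 2t⁵ + t⁴ + t³ + 4t + 3.
Reduce using t⁵ ≡ 4t⁴ + t³ + 4t² + 3 (mod t⁵ + t⁴ + 4t³ + t² + 2).
Reduced: 2t⁴ + 2t² + t + 2.

1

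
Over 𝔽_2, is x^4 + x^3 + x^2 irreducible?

Write P(x) = x^4 + x^3 + x^2.
Check for roots in 𝔽_2: P(0) = 0 → root; P(1) = 1.
P(0) = 0, so (x) divides P(x); P is reducible.

No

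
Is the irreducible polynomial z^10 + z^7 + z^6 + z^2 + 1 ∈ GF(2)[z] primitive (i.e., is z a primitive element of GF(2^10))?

Write f(z) = z^10 + z^7 + z^6 + z^2 + 1.
|GF(2^10)^×| = 2^10 − 1 = 1023. Prime factorization: 1023 = 3·11·31.
f is primitive ⇔ z has order 1023 in GF(2)[z]/(f), i.e. z^(1023/q) ≠ 1 for each prime q | 1023.
z^(341) mod f = z^9 + z^5.
z^(93) mod f = z^9 + z^7 + z^6 + z^2 + 1.
z^(33) mod f = z^8 + z^5 + z^4 + z^2 + z.
None equal 1, so z has full order 1023; f is primitive.

Yes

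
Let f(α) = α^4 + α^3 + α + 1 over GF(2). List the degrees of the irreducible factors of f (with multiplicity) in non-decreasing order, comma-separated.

1, 1, 2

Roots in GF(2): f(0) = 1; f(1) = 0 → root.
Linear factors from roots: (α + 1).
Complete factorization: f(α) = (α + 1)^2·(α^2 + α + 1).
Factor degrees with multiplicity: 1 + 1 + 2 = 4.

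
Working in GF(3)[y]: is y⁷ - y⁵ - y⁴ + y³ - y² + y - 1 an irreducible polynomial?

Write m(y) = y⁷ - y⁵ - y⁴ + y³ - y² + y - 1.
Check for roots in GF(3): m(0) = 2; m(1) = 2; m(2) = 1.
No roots, so no linear factors.
Monic irreducibles of degree 2 over GF(3): y² + 1, y² + y - 1, y² - y - 1.
None of them divide m (all give nonzero remainder).
Degree-3 irreducible divisors: test the 8 monic irreducibles of degree 3 over GF(3).
None of them divide m (all give nonzero remainder).
No irreducible factor of degree ≤ 3 exists, so m is irreducible over GF(3).

Yes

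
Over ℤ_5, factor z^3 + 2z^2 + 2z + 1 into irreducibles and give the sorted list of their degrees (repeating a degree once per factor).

Write h(z) = z^3 + 2z^2 + 2z + 1.
Roots in ℤ_5: h(0) = 1; h(1) = 1; h(2) = 1; h(3) = 2; h(4) = 0 → root.
Linear factors from roots: (z + 1).
Complete factorization: h(z) = (z + 1)·(z^2 + z + 1).
Factor degrees with multiplicity: 1 + 2 = 3.

1, 2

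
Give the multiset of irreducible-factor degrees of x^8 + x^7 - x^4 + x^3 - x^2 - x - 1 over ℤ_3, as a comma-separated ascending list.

Write g(x) = x^8 + x^7 - x^4 + x^3 - x^2 - x - 1.
Roots in ℤ_3: g(0) = 2; g(1) = 2; g(2) = 0 → root.
Linear factors from roots: (x + 1).
Complete factorization: g(x) = (x + 1)·(x^2 + 1)·(x^2 + x - 1)·(x^3 - x^2 + x + 1).
Factor degrees with multiplicity: 1 + 2 + 2 + 3 = 8.

1, 2, 2, 3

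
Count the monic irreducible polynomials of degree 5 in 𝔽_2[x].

6

By the necklace-counting formula, N_2(5) = (1/5) Σ_{d|5} μ(5/d)·2^d.
Divisors of 5: 1, 5; μ(5/d) for each: -1, 1.
Σ = − 2^1 + 2^5 = 30.
N = 30/5 = 6.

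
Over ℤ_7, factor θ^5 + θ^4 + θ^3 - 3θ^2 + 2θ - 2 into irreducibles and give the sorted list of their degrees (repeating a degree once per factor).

Write h(θ) = θ^5 + θ^4 + θ^3 - 3θ^2 + 2θ - 2.
Linear factors from roots: (θ - 1), (θ + 3), (θ + 2).
Complete factorization: h(θ) = (θ + 2)·(θ + 3)·(θ - 1)·(θ^2 - 3θ - 2).
Factor degrees with multiplicity: 1 + 1 + 1 + 2 = 5.

1, 1, 1, 2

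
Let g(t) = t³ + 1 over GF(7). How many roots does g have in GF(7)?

3

Evaluate at each of the 7 elements of GF(7):
g(0) = 1; g(1) = 2; g(2) = 2; g(3) = 0 → root; g(4) = 2; g(5) = 0 → root; g(6) = 0 → root.
Roots: {3, 5, 6}.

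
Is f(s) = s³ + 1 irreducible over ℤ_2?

No

Check for roots in ℤ_2: f(0) = 1; f(1) = 0 → root.
f(1) = 0, so (s − 1) divides f(s); f is reducible.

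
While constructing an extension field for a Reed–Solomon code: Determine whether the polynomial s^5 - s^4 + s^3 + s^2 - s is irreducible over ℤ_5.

Write h(s) = s^5 - s^4 + s^3 + s^2 - s.
Check for roots in ℤ_5: h(0) = 0 → root; h(1) = 1; h(2) = 1; h(3) = 0 → root; h(4) = 4.
h(0) = 0, so (s) divides h(s); h is reducible.

No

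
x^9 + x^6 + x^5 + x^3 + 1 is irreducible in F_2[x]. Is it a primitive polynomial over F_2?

Write f(x) = x^9 + x^6 + x^5 + x^3 + 1.
|GF(2^9)^×| = 2^9 − 1 = 511. Prime factorization: 511 = 7·73.
f is primitive ⇔ x has order 511 in GF(2)[x]/(f), i.e. x^(511/q) ≠ 1 for each prime q | 511.
x^(73) mod f = x^6 + x^5 + x^3 + x^2 + x.
x^(7) mod f = x^7.
None equal 1, so x has full order 511; f is primitive.

Yes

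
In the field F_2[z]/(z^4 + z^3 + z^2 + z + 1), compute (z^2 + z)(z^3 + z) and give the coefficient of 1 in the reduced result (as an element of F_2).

0

Multiply in F_2[z]: (z^2 + z)·(z^3 + z) = z^5 + z^4 + z^3 + z^2.
Reduce using z^4 ≡ z^3 + z^2 + z + 1 (mod z^4 + z^3 + z^2 + z + 1).
Reduced: z.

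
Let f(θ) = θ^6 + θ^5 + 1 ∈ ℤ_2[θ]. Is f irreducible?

Check for roots in ℤ_2: f(0) = 1; f(1) = 1.
No roots, so no linear factors.
Monic irreducibles of degree 2 over GF(2): θ^2 + θ + 1.
None of them divide f (all give nonzero remainder).
Monic irreducibles of degree 3 over GF(2): θ^3 + θ + 1, θ^3 + θ^2 + 1.
None of them divide f (all give nonzero remainder).
No irreducible factor of degree ≤ 3 exists, so f is irreducible over GF(2).

Yes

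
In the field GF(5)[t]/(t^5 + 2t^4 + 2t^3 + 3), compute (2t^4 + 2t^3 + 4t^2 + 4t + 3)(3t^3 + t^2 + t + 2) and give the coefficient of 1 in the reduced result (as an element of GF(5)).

0

Multiply in GF(5)[t]: (2t^4 + 2t^3 + 4t^2 + 4t + 3)·(3t^3 + t^2 + t + 2) = t^7 + 3t^6 + t^5 + 2t^4 + t^3 + t + 1.
Reduce using t^5 ≡ 3t^4 + 3t^3 + 2 (mod t^5 + 2t^4 + 2t^3 + 3).
Reduced: t^4 + 2t^3 + 2t^2 + 3t.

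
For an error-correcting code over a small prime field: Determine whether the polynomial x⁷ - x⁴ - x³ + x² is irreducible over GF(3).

No

Write P(x) = x⁷ - x⁴ - x³ + x².
Check for roots in GF(3): P(0) = 0 → root; P(1) = 0 → root; P(2) = 0 → root.
P(0) = 0, so (x) divides P(x); P is reducible.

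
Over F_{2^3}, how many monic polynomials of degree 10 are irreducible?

107370900

x^(8^10) − x is the product of all monic irreducibles of degree dividing 10; Möbius inversion gives N = (1/10) Σ μ(10/d)·8^d.
Divisors of 10: 1, 2, 5, 10; μ(10/d) for each: 1, -1, -1, 1.
Σ = 8^1 − 8^2 − 8^5 + 8^10 = 1073709000.
N = 1073709000/10 = 107370900.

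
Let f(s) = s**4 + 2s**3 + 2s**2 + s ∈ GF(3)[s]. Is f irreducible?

No

Check for roots in GF(3): f(0) = 0 → root; f(1) = 0 → root; f(2) = 0 → root.
f(0) = 0, so (s) divides f(s); f is reducible.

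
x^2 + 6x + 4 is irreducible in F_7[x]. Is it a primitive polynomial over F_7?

No

Write f(x) = x^2 + 6x + 4.
|GF(7^2)^×| = 7^2 − 1 = 48. Prime factorization: 48 = 2^4·3.
f is primitive ⇔ x has order 48 in GF(7)[x]/(f), i.e. x^(48/q) ≠ 1 for each prime q | 48.
x^(24) mod f = 1
x^(16) mod f = 2.
Since x^(24) = 1, the order of x divides 24 < 48; not primitive.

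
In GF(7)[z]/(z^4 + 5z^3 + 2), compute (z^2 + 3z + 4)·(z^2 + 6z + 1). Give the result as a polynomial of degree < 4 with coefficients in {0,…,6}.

4z^3 + 2z^2 + 6z + 2

Multiply in GF(7)[z]: (z^2 + 3z + 4)·(z^2 + 6z + 1) = z^4 + 2z^3 + 2z^2 + 6z + 4.
Reduce using z^4 ≡ 2z^3 + 5 (mod z^4 + 5z^3 + 2).
Reduced: 4z^3 + 2z^2 + 6z + 2.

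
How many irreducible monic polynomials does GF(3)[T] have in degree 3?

8

Gauss's count: N_{3}(3) = (1/3) Σ_{d|3} μ(3/d)·3^d.
Divisors of 3: 1, 3; μ(3/d) for each: -1, 1.
Σ = − 3^1 + 3^3 = 24.
N = 24/3 = 8.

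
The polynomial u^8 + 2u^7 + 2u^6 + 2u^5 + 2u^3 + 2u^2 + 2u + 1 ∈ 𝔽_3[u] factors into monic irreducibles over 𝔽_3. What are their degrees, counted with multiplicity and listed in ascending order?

8

Write g(u) = u^8 + 2u^7 + 2u^6 + 2u^5 + 2u^3 + 2u^2 + 2u + 1.
Roots in 𝔽_3: g(0) = 1; g(1) = 2; g(2) = 1.
Complete factorization: g(u) = (u^8 + 2u^7 + 2u^6 + 2u^5 + 2u^3 + 2u^2 + 2u + 1).
Factor degrees with multiplicity: 8 = 8.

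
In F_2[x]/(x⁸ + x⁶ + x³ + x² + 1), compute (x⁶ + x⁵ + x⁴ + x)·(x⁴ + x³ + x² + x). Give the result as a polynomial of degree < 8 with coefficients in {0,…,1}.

Multiply in F_2[x]: (x⁶ + x⁵ + x⁴ + x)·(x⁴ + x³ + x² + x) = x¹⁰ + x⁸ + x⁷ + x⁴ + x³ + x².
Reduce using x⁸ ≡ x⁶ + x³ + x² + 1 (mod x⁸ + x⁶ + x³ + x² + 1).
Reduced: x⁷ + x⁵ + x³.

x^7 + x^5 + x^3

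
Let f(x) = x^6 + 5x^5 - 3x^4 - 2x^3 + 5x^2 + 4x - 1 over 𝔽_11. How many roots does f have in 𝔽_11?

Evaluate at each of the 11 elements of 𝔽_11:
f(0) = 10; f(1) = 9; f(2) = 0 → root; f(3) = 9; f(4) = 0 → root; f(5) = 9; f(6) = 8; f(7) = 5; f(8) = 6; f(9) = 4; f(10) = 6.
Roots: {2, 4}.

2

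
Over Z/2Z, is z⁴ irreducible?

Write m(z) = z⁴.
Check for roots in Z/2Z: m(0) = 0 → root; m(1) = 1.
m(0) = 0, so (z) divides m(z); m is reducible.

No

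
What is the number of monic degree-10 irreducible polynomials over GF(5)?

976248

By the necklace-counting formula, N_5(10) = (1/10) Σ_{d|10} μ(10/d)·5^d.
Divisors of 10: 1, 2, 5, 10; μ(10/d) for each: 1, -1, -1, 1.
Σ = 5^1 − 5^2 − 5^5 + 5^10 = 9762480.
N = 9762480/10 = 976248.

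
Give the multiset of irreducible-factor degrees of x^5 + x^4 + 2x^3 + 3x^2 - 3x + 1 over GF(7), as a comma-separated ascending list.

5

Write h(x) = x^5 + x^4 + 2x^3 + 3x^2 - 3x + 1.
Complete factorization: h(x) = (x^5 + x^4 + 2x^3 + 3x^2 - 3x + 1).
Factor degrees with multiplicity: 5 = 5.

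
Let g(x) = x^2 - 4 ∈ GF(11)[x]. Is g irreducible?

No

Check each element of GF(11) for a root: g(0)=7, g(1)=8, g(2)=0, g(3)=5, g(4)=1, g(5)=10, g(6)=10, g(7)=1, g(8)=5, g(9)=0, g(10)=8.
g(2) = 0, so (x − 2) divides g(x); g is reducible.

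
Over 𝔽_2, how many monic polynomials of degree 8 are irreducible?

30

x^(2^8) − x is the product of all monic irreducibles of degree dividing 8; Möbius inversion gives N = (1/8) Σ μ(8/d)·2^d.
Divisors of 8: 1, 2, 4, 8; μ(8/d) for each: 0, 0, -1, 1.
Σ = − 2^4 + 2^8 = 240.
N = 240/8 = 30.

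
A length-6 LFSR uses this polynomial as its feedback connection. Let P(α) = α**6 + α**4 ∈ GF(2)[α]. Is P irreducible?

Check for roots in GF(2): P(0) = 0 → root; P(1) = 0 → root.
P(0) = 0, so (α) divides P(α); P is reducible.

No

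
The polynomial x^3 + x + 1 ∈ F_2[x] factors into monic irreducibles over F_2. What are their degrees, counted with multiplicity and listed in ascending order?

3

Write h(x) = x^3 + x + 1.
Roots in F_2: h(0) = 1; h(1) = 1.
Complete factorization: h(x) = (x^3 + x + 1).
Factor degrees with multiplicity: 3 = 3.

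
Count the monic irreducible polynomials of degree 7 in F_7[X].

By the necklace-counting formula, N_7(7) = (1/7) Σ_{d|7} μ(7/d)·7^d.
Divisors of 7: 1, 7; μ(7/d) for each: -1, 1.
Σ = − 7^1 + 7^7 = 823536.
N = 823536/7 = 117648.

117648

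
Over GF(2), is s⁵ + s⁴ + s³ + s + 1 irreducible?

Yes

Write m(s) = s⁵ + s⁴ + s³ + s + 1.
Check for roots in GF(2): m(0) = 1; m(1) = 1.
No roots, so no linear factors.
Monic irreducibles of degree 2 over GF(2): s² + s + 1.
None of them divide m (all give nonzero remainder).
No irreducible factor of degree ≤ 2 exists, so m is irreducible over GF(2).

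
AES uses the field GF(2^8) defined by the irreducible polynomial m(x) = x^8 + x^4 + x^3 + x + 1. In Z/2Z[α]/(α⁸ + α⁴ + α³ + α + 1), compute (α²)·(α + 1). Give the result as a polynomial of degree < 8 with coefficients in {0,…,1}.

α^3 + α^2

Multiply in Z/2Z[α]: (α²)·(α + 1) = α³ + α².
Reduced: α³ + α².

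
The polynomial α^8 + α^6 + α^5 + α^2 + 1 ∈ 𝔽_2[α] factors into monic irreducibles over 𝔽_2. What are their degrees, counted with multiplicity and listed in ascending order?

Write f(α) = α^8 + α^6 + α^5 + α^2 + 1.
Roots in 𝔽_2: f(0) = 1; f(1) = 1.
Complete factorization: f(α) = (α^8 + α^6 + α^5 + α^2 + 1).
Factor degrees with multiplicity: 8 = 8.

8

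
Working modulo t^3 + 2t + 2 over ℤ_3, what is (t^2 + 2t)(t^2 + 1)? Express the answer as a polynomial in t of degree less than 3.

Multiply in ℤ_3[t]: (t^2 + 2t)·(t^2 + 1) = t^4 + 2t^3 + t^2 + 2t.
Reduce using t^3 ≡ t + 1 (mod t^3 + 2t + 2).
Reduced: 2t^2 + 2t + 2.

2t^2 + 2t + 2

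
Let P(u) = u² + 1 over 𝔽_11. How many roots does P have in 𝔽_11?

Evaluate at each of the 11 elements of 𝔽_11:
P(0) = 1; P(1) = 2; P(2) = 5; P(3) = 10; P(4) = 6; P(5) = 4; P(6) = 4; P(7) = 6; P(8) = 10; P(9) = 5; P(10) = 2.
No element is a root.

0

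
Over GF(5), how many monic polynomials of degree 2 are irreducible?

x^(5^2) − x is the product of all monic irreducibles of degree dividing 2; Möbius inversion gives N = (1/2) Σ μ(2/d)·5^d.
Divisors of 2: 1, 2; μ(2/d) for each: -1, 1.
Σ = − 5^1 + 5^2 = 20.
N = 20/2 = 10.

10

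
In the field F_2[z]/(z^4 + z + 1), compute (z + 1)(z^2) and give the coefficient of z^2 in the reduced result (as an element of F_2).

1

Multiply in F_2[z]: (z + 1)·(z^2) = z^3 + z^2.
Reduced: z^3 + z^2.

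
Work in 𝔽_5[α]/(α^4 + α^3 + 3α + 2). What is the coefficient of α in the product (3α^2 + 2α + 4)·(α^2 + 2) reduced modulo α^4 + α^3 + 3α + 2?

Multiply in 𝔽_5[α]: (3α^2 + 2α + 4)·(α^2 + 2) = 3α^4 + 2α^3 + 4α + 3.
Reduce using α^4 ≡ 4α^3 + 2α + 3 (mod α^4 + α^3 + 3α + 2).
Reduced: 4α^3 + 2.

0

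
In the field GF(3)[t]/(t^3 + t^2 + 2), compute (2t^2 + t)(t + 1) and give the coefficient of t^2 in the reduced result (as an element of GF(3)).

1

Multiply in GF(3)[t]: (2t^2 + t)·(t + 1) = 2t^3 + t.
Reduce using t^3 ≡ 2t^2 + 1 (mod t^3 + t^2 + 2).
Reduced: t^2 + t + 2.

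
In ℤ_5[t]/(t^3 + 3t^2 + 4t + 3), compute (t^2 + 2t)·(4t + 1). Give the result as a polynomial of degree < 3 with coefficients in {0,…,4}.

2t^2 + t + 3

Multiply in ℤ_5[t]: (t^2 + 2t)·(4t + 1) = 4t^3 + 4t^2 + 2t.
Reduce using t^3 ≡ 2t^2 + t + 2 (mod t^3 + 3t^2 + 4t + 3).
Reduced: 2t^2 + t + 3.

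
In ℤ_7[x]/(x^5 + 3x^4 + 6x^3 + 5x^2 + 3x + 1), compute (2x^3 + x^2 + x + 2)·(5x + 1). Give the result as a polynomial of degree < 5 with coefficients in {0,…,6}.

Multiply in ℤ_7[x]: (2x^3 + x^2 + x + 2)·(5x + 1) = 3x^4 + 6x^2 + 4x + 2.
Reduced: 3x^4 + 6x^2 + 4x + 2.

3x^4 + 6x^2 + 4x + 2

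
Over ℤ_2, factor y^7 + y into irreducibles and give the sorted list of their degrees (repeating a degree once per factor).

Write g(y) = y^7 + y.
Roots in ℤ_2: g(0) = 0 → root; g(1) = 0 → root.
Linear factors from roots: (y), (y + 1).
Complete factorization: g(y) = (y)·(y + 1)^2·(y^2 + y + 1)^2.
Factor degrees with multiplicity: 1 + 1 + 1 + 2 + 2 = 7.

1, 1, 1, 2, 2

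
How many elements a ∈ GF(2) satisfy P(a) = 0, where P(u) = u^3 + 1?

Evaluate at each of the 2 elements of GF(2):
P(0) = 1; P(1) = 0 → root.
Roots: {1}.

1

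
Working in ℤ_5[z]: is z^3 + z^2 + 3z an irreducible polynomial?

No

Write g(z) = z^3 + z^2 + 3z.
Check for roots in ℤ_5: g(0) = 0 → root; g(1) = 0 → root; g(2) = 3; g(3) = 0 → root; g(4) = 2.
g(0) = 0, so (z) divides g(z); g is reducible.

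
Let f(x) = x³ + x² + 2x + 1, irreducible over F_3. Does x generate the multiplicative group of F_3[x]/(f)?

Yes

|GF(3^3)^×| = 3^3 − 1 = 26. Prime factorization: 26 = 2·13.
f is primitive ⇔ x has order 26 in GF(3)[x]/(f), i.e. x^(26/q) ≠ 1 for each prime q | 26.
x^(13) mod f = 2.
x^(2) mod f = x².
None equal 1, so x has full order 26; f is primitive.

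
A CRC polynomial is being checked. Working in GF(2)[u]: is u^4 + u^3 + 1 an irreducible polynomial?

Yes

Write m(u) = u^4 + u^3 + 1.
Check for roots in GF(2): m(0) = 1; m(1) = 1.
No roots, so no linear factors.
Monic irreducibles of degree 2 over GF(2): u^2 + u + 1.
None of them divide m (all give nonzero remainder).
No irreducible factor of degree ≤ 2 exists, so m is irreducible over GF(2).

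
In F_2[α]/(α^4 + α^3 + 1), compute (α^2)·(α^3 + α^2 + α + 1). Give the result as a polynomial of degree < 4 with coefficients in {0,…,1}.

Multiply in F_2[α]: (α^2)·(α^3 + α^2 + α + 1) = α^5 + α^4 + α^3 + α^2.
Reduce using α^4 ≡ α^3 + 1 (mod α^4 + α^3 + 1).
Reduced: α^3 + α^2 + α.

α^3 + α^2 + α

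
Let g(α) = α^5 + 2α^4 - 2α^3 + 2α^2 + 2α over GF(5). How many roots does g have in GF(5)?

Evaluate at each of the 5 elements of GF(5):
g(0) = 0 → root; g(1) = 0 → root; g(2) = 0 → root; g(3) = 0 → root; g(4) = 3.
Roots: {0, 1, 2, 3}.

4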